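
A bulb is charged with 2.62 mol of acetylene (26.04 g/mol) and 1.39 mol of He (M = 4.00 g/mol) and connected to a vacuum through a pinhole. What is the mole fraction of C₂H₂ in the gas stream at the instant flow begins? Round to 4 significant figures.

Each component's effusion rate ∝ (its partial pressure)·(1/√M) ∝ n_i/√M_i.
So x_C₂H₂ in the escaping gas = (n_C₂H₂/√M_C₂H₂) / Σ(n_i/√M_i)
= (2.62/√26.04) / (2.62/√26.04 + 1.39/√4.00) = 0.5134/(0.5134 + 0.6950) = 0.4249.

0.4249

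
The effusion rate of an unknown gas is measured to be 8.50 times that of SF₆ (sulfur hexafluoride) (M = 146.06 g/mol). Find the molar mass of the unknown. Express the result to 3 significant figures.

2.02 g/mol

From Graham's law, rate_X/rate_SF₆ = √(M_SF₆/M_X).
8.50 = √(146.06/M_X)
M_X = 146.06 / 8.50² = 146.06 / 72.25 = 2.02 g/mol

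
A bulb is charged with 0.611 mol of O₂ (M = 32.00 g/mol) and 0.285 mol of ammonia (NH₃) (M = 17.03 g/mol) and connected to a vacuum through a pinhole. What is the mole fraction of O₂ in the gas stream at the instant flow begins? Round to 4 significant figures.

0.6100

Each component's effusion rate ∝ (its partial pressure)·(1/√M) ∝ n_i/√M_i.
x_O₂(eff) = (n_O₂/√M_O₂) / (n_O₂/√M_O₂ + n_NH₃/√M_NH₃)
= (0.611/√32.00) / (0.611/√32.00 + 0.285/√17.03) = 0.1080/(0.1080 + 0.06906) = 0.6100.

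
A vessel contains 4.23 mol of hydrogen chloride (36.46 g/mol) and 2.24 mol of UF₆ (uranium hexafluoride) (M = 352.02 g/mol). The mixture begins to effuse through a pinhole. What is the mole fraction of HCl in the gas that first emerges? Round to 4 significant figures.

0.8544

Rate_i ∝ x_i/√M_i (Graham's law weighted by mole fraction), so the effusate composition follows n_i/√M_i.
x_HCl(eff) = (n_HCl/√M_HCl) / (n_HCl/√M_HCl + n_UF₆/√M_UF₆)
= (4.23/√36.46) / (4.23/√36.46 + 2.24/√352.02) = 0.7005/(0.7005 + 0.1194) = 0.8544.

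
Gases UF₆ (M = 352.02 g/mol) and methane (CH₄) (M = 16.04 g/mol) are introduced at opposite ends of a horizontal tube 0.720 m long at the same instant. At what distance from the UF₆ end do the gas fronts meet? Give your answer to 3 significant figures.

0.127 m

In equal time, each gas travels a distance ∝ its rate ∝ 1/√M, so d_UF₆/d_CH₄ = √(M_CH₄/M_UF₆) = √(16.04/352.02) = 0.2135.
With d_UF₆ + d_CH₄ = 0.720 m, d_CH₄ = 0.720/(1 + 0.2135) = 0.5933 m.
d_UF₆ = 0.720 − 0.5933 = 0.127 m.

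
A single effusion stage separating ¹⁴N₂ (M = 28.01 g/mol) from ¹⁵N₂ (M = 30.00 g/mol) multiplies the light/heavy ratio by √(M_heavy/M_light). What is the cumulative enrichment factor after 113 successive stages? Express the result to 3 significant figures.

48.3

Overall factor = α^113 with α = √(30.00/28.01), i.e. (30.00/28.01)^(113/2).
= 1.07105^(113/2) = 48.3.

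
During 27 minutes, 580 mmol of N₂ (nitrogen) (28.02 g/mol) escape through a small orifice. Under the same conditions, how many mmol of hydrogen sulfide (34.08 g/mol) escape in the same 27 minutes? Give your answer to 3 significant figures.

526 mmol

Using Graham's law: rate_H₂S/rate_N₂ = √(M_N₂/M_H₂S) = √(28.02/34.08) = √0.8222 = 0.9067.
So the amount for H₂S is 580 × 0.9067 = 526 mmol.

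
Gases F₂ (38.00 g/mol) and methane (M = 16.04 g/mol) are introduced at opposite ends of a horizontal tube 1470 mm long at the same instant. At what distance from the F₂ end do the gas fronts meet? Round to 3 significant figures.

579 mm

Graham's law gives d_F₂/d_CH₄ = rate_F₂/rate_CH₄ = √(M_CH₄/M_F₂) = √(16.04/38.00) = 0.6497.
With d_F₂ + d_CH₄ = 1470 mm, d_CH₄ = 1470/(1 + 0.6497) = 891.1 mm.
d_F₂ = 1470 − 891.1 = 579 mm.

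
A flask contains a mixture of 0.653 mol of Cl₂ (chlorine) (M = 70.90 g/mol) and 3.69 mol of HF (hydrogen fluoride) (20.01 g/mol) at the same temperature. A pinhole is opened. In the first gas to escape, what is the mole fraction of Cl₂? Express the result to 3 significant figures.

0.0859

Effusion rate of each component ∝ n_i/√M_i (partial pressure × 1/√M).
So x_Cl₂ in the escaping gas = (n_Cl₂/√M_Cl₂) / Σ(n_i/√M_i)
= (0.653/√70.90) / (0.653/√70.90 + 3.69/√20.01) = 0.07755/(0.07755 + 0.8249) = 0.0859.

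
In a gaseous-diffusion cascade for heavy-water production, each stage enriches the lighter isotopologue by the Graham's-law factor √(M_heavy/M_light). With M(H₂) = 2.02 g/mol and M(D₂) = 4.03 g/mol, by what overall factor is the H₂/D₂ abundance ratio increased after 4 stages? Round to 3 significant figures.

The single-stage factor is √(M_heavy/M_light), so 4 stages give [√(4.03/2.02)]^4 = (4.03/2.02)^(4/2).
= 1.99505^2 = 3.98.

3.98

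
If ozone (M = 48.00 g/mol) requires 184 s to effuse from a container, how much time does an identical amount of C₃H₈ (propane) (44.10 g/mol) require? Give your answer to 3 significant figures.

176 s

Using Graham's law: t_C₃H₈/t_O₃ = √(M_C₃H₈/M_O₃) = √(44.10/48.00) = √0.9188 = 0.9585.
So the time for C₃H₈ is 184 × 0.9585 = 176 s.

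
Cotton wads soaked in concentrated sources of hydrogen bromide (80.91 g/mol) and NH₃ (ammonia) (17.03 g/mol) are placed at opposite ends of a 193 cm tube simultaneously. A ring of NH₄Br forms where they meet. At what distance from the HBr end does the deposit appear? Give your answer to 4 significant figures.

60.70 cm

In equal time, each gas travels a distance ∝ its rate ∝ 1/√M, so d_HBr/d_NH₃ = √(M_NH₃/M_HBr) = √(17.03/80.91) = 0.4588.
With d_HBr + d_NH₃ = 193 cm, d_NH₃ = 193/(1 + 0.4588) = 132.3 cm.
d_HBr = 193 − 132.3 = 60.70 cm.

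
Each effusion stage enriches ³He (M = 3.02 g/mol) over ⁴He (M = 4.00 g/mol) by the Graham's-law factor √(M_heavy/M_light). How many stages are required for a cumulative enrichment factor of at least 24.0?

Per stage α = (4.00/3.02)^(1/2) = 1.32450^0.5, giving ln α = 0.1405.
Need α^N ≥ 24.0 ⇒ N ≥ ln(24.0) / ln α = 3.178 / 0.1405 = 22.62.
So at least 23 stages are needed.

23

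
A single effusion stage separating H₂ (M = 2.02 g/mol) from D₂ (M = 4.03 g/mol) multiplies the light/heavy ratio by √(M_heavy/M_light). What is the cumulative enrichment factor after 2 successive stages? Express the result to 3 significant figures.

The single-stage factor is √(M_heavy/M_light), so 2 stages give [√(4.03/2.02)]^2 = (4.03/2.02)^(2/2).
= 1.99505^1 = 2.00.

2.00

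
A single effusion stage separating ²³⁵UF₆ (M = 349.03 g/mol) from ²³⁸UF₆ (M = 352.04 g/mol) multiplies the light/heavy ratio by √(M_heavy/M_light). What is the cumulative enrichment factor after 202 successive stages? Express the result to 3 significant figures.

2.38

Each stage multiplies the ratio by α = √(352.04/349.03), so after 202 stages the overall factor is α^202 = (352.04/349.03)^(202/2).
= 1.00862^101 = 2.38.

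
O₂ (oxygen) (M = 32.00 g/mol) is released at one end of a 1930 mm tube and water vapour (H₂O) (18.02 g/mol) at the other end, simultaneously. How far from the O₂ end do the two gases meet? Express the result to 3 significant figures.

The fronts meet when d_O₂ + d_H₂O = L with d_O₂/d_H₂O = √(M_H₂O/M_O₂) (Graham's law). Here √(M_H₂O/M_O₂) = √(18.02/32.00) = 0.7504.
With d_O₂ + d_H₂O = 1930 mm, d_H₂O = 1930/(1 + 0.7504) = 1103 mm.
d_O₂ = 1930 − 1103 = 827 mm.

827 mm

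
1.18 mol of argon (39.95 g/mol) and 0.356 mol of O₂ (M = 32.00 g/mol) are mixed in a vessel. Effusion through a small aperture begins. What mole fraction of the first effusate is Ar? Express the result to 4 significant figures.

0.7479

Effusion rate of each component ∝ n_i/√M_i (partial pressure × 1/√M).
Mole fraction of Ar in the effusate = (n_Ar/√M_Ar) / (n_Ar/√M_Ar + n_O₂/√M_O₂)
= (1.18/√39.95) / (1.18/√39.95 + 0.356/√32.00) = 0.1867/(0.1867 + 0.06293) = 0.7479.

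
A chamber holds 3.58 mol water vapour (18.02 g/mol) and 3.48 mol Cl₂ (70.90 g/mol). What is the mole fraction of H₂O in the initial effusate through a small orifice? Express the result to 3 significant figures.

The effusion rate of species i is ∝ p_i/√M_i ∝ n_i/√M_i.
x_H₂O(eff) = (n_H₂O/√M_H₂O) / (n_H₂O/√M_H₂O + n_Cl₂/√M_Cl₂)
= (3.58/√18.02) / (3.58/√18.02 + 3.48/√70.90) = 0.8433/(0.8433 + 0.4133) = 0.671.

0.671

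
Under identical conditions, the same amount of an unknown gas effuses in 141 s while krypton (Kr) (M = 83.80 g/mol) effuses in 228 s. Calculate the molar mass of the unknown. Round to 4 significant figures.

32.05 g/mol

By Graham's law, t_X/t_Kr = √(M_X/M_Kr).
141/228 = 0.6184 = √(M_X/83.80)
M_X = 83.80 × 0.6184² = 83.80 × 0.3824 = 32.05 g/mol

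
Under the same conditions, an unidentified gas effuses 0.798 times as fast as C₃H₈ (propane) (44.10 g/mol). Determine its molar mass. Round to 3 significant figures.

Since effusion rate ∝ 1/√M, rate_X/rate_C₃H₈ = √(M_C₃H₈/M_X).
0.798 = √(44.10/M_X)
M_X = 44.10 / 0.798² = 44.10 / 0.6368 = 69.3 g/mol

69.3 g/mol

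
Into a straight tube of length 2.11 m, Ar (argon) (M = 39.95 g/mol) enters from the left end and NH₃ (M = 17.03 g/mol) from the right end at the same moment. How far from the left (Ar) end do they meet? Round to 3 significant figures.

0.833 m

Distances travelled in equal time are proportional to diffusion rates, so d_Ar/d_NH₃ = √(M_NH₃/M_Ar) = √(17.03/39.95) = 0.6529.
With d_Ar + d_NH₃ = 2.11 m, d_NH₃ = 2.11/(1 + 0.6529) = 1.277 m.
d_Ar = 2.11 − 1.277 = 0.833 m.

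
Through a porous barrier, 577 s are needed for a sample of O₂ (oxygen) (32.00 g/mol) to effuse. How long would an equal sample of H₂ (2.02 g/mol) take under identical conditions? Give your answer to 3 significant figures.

Graham's law gives t_H₂/t_O₂ = √(M_H₂/M_O₂) = √(2.02/32.00) = √0.06313 = 0.2512.
So the time for H₂ is 577 × 0.2512 = 145 s.

145 s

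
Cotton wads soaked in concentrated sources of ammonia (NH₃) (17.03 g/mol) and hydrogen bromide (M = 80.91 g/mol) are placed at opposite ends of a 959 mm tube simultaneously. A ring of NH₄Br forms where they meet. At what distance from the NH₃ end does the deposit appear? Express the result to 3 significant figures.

657 mm

In equal time, each gas travels a distance ∝ its rate ∝ 1/√M, so d_NH₃/d_HBr = √(M_HBr/M_NH₃) = √(80.91/17.03) = 2.180.
With d_NH₃ + d_HBr = 959 mm, d_HBr = 959/(1 + 2.180) = 301.6 mm.
d_NH₃ = 959 − 301.6 = 657 mm.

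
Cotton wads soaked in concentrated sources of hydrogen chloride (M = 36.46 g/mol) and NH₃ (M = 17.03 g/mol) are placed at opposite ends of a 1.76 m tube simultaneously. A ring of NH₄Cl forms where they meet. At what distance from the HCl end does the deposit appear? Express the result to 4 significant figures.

Distances travelled in equal time are proportional to diffusion rates, so d_HCl/d_NH₃ = √(M_NH₃/M_HCl) = √(17.03/36.46) = 0.6834.
With d_HCl + d_NH₃ = 1.76 m, d_NH₃ = 1.76/(1 + 0.6834) = 1.045 m.
d_HCl = 1.76 − 1.045 = 0.7145 m.

0.7145 m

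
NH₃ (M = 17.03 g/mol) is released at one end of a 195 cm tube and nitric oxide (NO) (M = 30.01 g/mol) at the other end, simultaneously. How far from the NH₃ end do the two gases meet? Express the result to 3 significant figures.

111 cm

In equal time, each gas travels a distance ∝ its rate ∝ 1/√M, so d_NH₃/d_NO = √(M_NO/M_NH₃) = √(30.01/17.03) = 1.327.
With d_NH₃ + d_NO = 195 cm, d_NO = 195/(1 + 1.327) = 83.78 cm.
d_NH₃ = 195 − 83.78 = 111 cm.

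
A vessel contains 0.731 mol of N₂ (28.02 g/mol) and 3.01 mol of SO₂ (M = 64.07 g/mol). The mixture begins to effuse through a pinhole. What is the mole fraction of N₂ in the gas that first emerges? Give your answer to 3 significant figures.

Rate_i ∝ x_i/√M_i (Graham's law weighted by mole fraction), so the effusate composition follows n_i/√M_i.
x_N₂(eff) = (n_N₂/√M_N₂) / (n_N₂/√M_N₂ + n_SO₂/√M_SO₂)
= (0.731/√28.02) / (0.731/√28.02 + 3.01/√64.07) = 0.1381/(0.1381 + 0.3760) = 0.269.

0.269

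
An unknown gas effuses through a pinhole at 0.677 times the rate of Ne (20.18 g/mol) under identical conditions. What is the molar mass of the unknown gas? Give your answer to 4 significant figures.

44.03 g/mol

Graham's law gives rate_X/rate_Ne = √(M_Ne/M_X).
0.677 = √(20.18/M_X)
M_X = 20.18 / 0.677² = 20.18 / 0.4583 = 44.03 g/mol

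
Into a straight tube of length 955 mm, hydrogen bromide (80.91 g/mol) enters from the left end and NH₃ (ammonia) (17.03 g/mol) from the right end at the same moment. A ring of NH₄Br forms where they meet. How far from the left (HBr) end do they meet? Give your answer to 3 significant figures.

In equal time, each gas travels a distance ∝ its rate ∝ 1/√M, so d_HBr/d_NH₃ = √(M_NH₃/M_HBr) = √(17.03/80.91) = 0.4588.
With d_HBr + d_NH₃ = 955 mm, d_NH₃ = 955/(1 + 0.4588) = 654.7 mm.
d_HBr = 955 − 654.7 = 300 mm.

300 mm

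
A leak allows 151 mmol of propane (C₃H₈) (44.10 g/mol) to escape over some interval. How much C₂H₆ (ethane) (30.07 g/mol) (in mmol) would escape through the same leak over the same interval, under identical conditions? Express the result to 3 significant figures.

Graham's law gives rate_C₂H₆/rate_C₃H₈ = √(M_C₃H₈/M_C₂H₆) = √(44.10/30.07) = √1.467 = 1.211.
So the amount for C₂H₆ is 151 × 1.211 = 183 mmol.

183 mmol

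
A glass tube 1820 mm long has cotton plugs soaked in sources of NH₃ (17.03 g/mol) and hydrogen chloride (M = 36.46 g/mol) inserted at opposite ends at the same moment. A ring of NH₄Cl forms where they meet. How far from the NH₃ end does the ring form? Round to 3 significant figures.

Graham's law gives d_NH₃/d_HCl = rate_NH₃/rate_HCl = √(M_HCl/M_NH₃) = √(36.46/17.03) = 1.463.
With d_NH₃ + d_HCl = 1820 mm, d_HCl = 1820/(1 + 1.463) = 738.9 mm.
d_NH₃ = 1820 − 738.9 = 1080 mm.

1080 mm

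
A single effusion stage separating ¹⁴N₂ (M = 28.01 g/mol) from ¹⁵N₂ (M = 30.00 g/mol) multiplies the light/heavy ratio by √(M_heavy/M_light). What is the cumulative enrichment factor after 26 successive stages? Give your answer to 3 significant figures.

The single-stage factor is √(M_heavy/M_light), so 26 stages give [√(30.00/28.01)]^26 = (30.00/28.01)^(26/2).
= 1.07105^13 = 2.44.

2.44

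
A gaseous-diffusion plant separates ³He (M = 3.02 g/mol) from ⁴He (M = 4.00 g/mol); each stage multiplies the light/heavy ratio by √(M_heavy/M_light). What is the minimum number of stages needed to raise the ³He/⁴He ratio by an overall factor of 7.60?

15

Per stage α = (4.00/3.02)^(1/2) = 1.32450^0.5, giving ln α = 0.1405.
Need α^N ≥ 7.60 ⇒ N ≥ ln(7.60) / ln α = 2.028 / 0.1405 = 14.43.
Rounding up, N = 15 stages.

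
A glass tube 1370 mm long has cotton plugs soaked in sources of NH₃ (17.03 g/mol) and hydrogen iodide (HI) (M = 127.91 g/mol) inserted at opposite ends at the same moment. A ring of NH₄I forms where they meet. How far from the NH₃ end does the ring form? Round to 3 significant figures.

1000 mm

Distances travelled in equal time are proportional to diffusion rates, so d_NH₃/d_HI = √(M_HI/M_NH₃) = √(127.91/17.03) = 2.741.
With d_NH₃ + d_HI = 1370 mm, d_HI = 1370/(1 + 2.741) = 366.3 mm.
d_NH₃ = 1370 − 366.3 = 1000 mm.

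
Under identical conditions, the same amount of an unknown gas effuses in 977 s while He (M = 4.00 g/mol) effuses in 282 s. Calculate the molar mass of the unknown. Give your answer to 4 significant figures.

48.01 g/mol

Since effusion rate ∝ 1/√M, t_X/t_He = √(M_X/M_He).
977/282 = 3.465 = √(M_X/4.00)
M_X = 4.00 × 3.465² = 4.00 × 12.00 = 48.01 g/mol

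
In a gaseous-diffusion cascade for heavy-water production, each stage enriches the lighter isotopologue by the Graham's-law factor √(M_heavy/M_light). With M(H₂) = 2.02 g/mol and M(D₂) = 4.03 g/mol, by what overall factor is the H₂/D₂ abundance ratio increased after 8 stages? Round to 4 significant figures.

After 8 stages the ratio has grown by (√(4.03/2.02))^8 = (4.03/2.02)^(8/2).
= 1.99505^4 = 15.84.

15.84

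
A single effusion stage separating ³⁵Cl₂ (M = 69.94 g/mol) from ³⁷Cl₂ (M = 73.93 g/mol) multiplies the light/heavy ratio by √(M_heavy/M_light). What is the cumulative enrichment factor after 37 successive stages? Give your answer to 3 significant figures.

2.79

Overall factor = α^37 with α = √(73.93/69.94), i.e. (73.93/69.94)^(37/2).
= 1.05705^(37/2) = 2.79.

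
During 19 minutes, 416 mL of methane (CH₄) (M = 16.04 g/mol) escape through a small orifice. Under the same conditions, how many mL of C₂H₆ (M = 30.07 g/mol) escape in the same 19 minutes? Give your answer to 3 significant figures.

Graham's law gives rate_C₂H₆/rate_CH₄ = √(M_CH₄/M_C₂H₆) = √(16.04/30.07) = √0.5334 = 0.7304.
So the volume for C₂H₆ is 416 × 0.7304 = 304 mL.

304 mL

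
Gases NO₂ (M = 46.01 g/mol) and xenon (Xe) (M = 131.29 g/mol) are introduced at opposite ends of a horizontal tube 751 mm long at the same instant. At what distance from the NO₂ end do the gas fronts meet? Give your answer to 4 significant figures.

In equal time, each gas travels a distance ∝ its rate ∝ 1/√M, so d_NO₂/d_Xe = √(M_Xe/M_NO₂) = √(131.29/46.01) = 1.689.
With d_NO₂ + d_Xe = 751 mm, d_Xe = 751/(1 + 1.689) = 279.3 mm.
d_NO₂ = 751 − 279.3 = 471.7 mm.

471.7 mm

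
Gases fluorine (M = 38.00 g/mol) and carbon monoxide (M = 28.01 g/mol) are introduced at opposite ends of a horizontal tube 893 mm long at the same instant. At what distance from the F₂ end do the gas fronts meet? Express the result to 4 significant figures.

412.5 mm

Distances travelled in equal time are proportional to diffusion rates, so d_F₂/d_CO = √(M_CO/M_F₂) = √(28.01/38.00) = 0.8585.
With d_F₂ + d_CO = 893 mm, d_CO = 893/(1 + 0.8585) = 480.5 mm.
d_F₂ = 893 − 480.5 = 412.5 mm.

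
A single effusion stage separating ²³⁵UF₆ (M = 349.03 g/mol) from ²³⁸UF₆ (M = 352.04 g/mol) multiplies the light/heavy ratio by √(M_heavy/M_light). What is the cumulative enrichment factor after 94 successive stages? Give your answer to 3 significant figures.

1.50

Each stage multiplies the ratio by α = √(352.04/349.03), so after 94 stages the overall factor is α^94 = (352.04/349.03)^(94/2).
= 1.00862^47 = 1.50.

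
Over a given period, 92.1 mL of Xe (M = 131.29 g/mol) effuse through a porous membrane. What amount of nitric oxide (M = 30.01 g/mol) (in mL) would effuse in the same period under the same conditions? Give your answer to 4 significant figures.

From Graham's law, rate_NO/rate_Xe = √(M_Xe/M_NO) = √(131.29/30.01) = √4.375 = 2.092.
So the volume for NO is 92.1 × 2.092 = 192.6 mL.

192.6 mL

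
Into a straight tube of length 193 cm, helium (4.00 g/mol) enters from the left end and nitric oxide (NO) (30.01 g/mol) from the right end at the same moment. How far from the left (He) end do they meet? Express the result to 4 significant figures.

141.4 cm

In equal time, each gas travels a distance ∝ its rate ∝ 1/√M, so d_He/d_NO = √(M_NO/M_He) = √(30.01/4.00) = 2.739.
With d_He + d_NO = 193 cm, d_NO = 193/(1 + 2.739) = 51.62 cm.
d_He = 193 − 51.62 = 141.4 cm.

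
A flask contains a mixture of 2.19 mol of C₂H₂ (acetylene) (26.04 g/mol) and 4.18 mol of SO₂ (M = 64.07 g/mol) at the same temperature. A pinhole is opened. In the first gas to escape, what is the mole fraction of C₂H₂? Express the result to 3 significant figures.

Effusion rate of each component ∝ n_i/√M_i (partial pressure × 1/√M).
x_C₂H₂(eff) = (n_C₂H₂/√M_C₂H₂) / (n_C₂H₂/√M_C₂H₂ + n_SO₂/√M_SO₂)
= (2.19/√26.04) / (2.19/√26.04 + 4.18/√64.07) = 0.4292/(0.4292 + 0.5222) = 0.451.

0.451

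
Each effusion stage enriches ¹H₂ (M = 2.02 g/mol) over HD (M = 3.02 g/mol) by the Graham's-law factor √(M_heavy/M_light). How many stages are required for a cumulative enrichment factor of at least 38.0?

19

Single-stage factor α = √(3.02/2.02), so ln α = ½ ln(1.49505) = 0.2011.
Need α^N ≥ 38.0 ⇒ N ≥ ln(38.0) / ln α = 3.638 / 0.2011 = 18.09.
Minimum whole number of stages: N = 19.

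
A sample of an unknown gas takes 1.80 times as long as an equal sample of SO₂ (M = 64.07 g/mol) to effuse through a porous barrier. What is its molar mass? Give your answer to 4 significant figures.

From Graham's law, t_X/t_SO₂ = √(M_X/M_SO₂).
1.80 = √(M_X/64.07)
M_X = 64.07 × 1.80² = 64.07 × 3.240 = 207.6 g/mol

207.6 g/mol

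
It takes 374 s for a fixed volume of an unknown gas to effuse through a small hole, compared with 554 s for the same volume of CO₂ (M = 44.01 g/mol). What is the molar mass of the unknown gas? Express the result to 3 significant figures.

Using Graham's law: t_X/t_CO₂ = √(M_X/M_CO₂).
374/554 = 0.6751 = √(M_X/44.01)
M_X = 44.01 × 0.6751² = 44.01 × 0.4557 = 20.1 g/mol

20.1 g/mol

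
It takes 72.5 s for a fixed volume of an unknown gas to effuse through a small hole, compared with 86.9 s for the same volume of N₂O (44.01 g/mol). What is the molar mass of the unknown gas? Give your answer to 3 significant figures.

By Graham's law, t_X/t_N₂O = √(M_X/M_N₂O).
72.5/86.9 = 0.8343 = √(M_X/44.01)
M_X = 44.01 × 0.8343² = 44.01 × 0.6960 = 30.6 g/mol

30.6 g/mol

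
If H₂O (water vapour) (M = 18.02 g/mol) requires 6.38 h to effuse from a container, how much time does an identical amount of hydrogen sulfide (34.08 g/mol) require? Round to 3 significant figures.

8.77 h

Graham's law gives t_H₂S/t_H₂O = √(M_H₂S/M_H₂O) = √(34.08/18.02) = √1.891 = 1.375.
So the time for H₂S is 6.38 × 1.375 = 8.77 h.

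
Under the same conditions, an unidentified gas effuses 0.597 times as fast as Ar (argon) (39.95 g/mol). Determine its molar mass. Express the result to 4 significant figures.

From Graham's law, rate_X/rate_Ar = √(M_Ar/M_X).
0.597 = √(39.95/M_X)
M_X = 39.95 / 0.597² = 39.95 / 0.3564 = 112.1 g/mol

112.1 g/mol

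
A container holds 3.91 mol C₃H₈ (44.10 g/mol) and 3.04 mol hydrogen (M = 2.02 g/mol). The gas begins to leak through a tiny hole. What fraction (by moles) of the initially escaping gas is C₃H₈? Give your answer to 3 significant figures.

0.216

The effusion rate of species i is ∝ p_i/√M_i ∝ n_i/√M_i.
Mole fraction of C₃H₈ in the effusate = (n_C₃H₈/√M_C₃H₈) / (n_C₃H₈/√M_C₃H₈ + n_H₂/√M_H₂)
= (3.91/√44.10) / (3.91/√44.10 + 3.04/√2.02) = 0.5888/(0.5888 + 2.139) = 0.216.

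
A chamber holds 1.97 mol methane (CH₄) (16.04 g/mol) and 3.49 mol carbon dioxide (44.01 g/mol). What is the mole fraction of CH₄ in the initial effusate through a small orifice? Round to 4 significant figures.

0.4832

Rate_i ∝ x_i/√M_i (Graham's law weighted by mole fraction), so the effusate composition follows n_i/√M_i.
So x_CH₄ in the escaping gas = (n_CH₄/√M_CH₄) / Σ(n_i/√M_i)
= (1.97/√16.04) / (1.97/√16.04 + 3.49/√44.01) = 0.4919/(0.4919 + 0.5261) = 0.4832.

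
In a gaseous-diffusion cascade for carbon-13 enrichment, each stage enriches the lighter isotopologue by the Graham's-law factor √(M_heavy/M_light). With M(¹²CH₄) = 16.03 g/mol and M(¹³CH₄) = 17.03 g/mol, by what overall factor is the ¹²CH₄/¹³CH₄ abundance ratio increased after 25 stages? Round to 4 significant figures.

2.131

Each stage multiplies the ratio by α = √(17.03/16.03), so after 25 stages the overall factor is α^25 = (17.03/16.03)^(25/2).
= 1.06238^(25/2) = 2.131.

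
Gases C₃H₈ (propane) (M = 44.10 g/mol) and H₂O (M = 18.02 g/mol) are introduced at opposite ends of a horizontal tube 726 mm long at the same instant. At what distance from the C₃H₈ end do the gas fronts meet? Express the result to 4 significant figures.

283.1 mm

In equal time, each gas travels a distance ∝ its rate ∝ 1/√M, so d_C₃H₈/d_H₂O = √(M_H₂O/M_C₃H₈) = √(18.02/44.10) = 0.6392.
With d_C₃H₈ + d_H₂O = 726 mm, d_H₂O = 726/(1 + 0.6392) = 442.9 mm.
d_C₃H₈ = 726 − 442.9 = 283.1 mm.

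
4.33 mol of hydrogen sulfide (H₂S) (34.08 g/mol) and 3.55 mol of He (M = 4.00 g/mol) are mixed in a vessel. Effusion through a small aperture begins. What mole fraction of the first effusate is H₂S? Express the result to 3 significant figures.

Rate_i ∝ x_i/√M_i (Graham's law weighted by mole fraction), so the effusate composition follows n_i/√M_i.
x_H₂S(eff) = (n_H₂S/√M_H₂S) / (n_H₂S/√M_H₂S + n_He/√M_He)
= (4.33/√34.08) / (4.33/√34.08 + 3.55/√4.00) = 0.7417/(0.7417 + 1.775) = 0.295.

0.295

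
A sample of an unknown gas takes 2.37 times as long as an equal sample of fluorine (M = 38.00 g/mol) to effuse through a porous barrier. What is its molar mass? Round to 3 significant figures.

From Graham's law, t_X/t_F₂ = √(M_X/M_F₂).
2.37 = √(M_X/38.00)
M_X = 38.00 × 2.37² = 38.00 × 5.617 = 213 g/mol

213 g/mol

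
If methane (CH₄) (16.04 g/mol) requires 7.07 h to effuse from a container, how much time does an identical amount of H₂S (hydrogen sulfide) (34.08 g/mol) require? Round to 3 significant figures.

10.3 h

From Graham's law, t_H₂S/t_CH₄ = √(M_H₂S/M_CH₄) = √(34.08/16.04) = √2.125 = 1.458.
So the time for H₂S is 7.07 × 1.458 = 10.3 h.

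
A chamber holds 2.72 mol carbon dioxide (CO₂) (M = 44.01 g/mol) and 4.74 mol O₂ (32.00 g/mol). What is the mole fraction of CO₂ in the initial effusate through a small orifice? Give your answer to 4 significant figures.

0.3286

Each component's effusion rate ∝ (its partial pressure)·(1/√M) ∝ n_i/√M_i.
x_CO₂(eff) = (n_CO₂/√M_CO₂) / (n_CO₂/√M_CO₂ + n_O₂/√M_O₂)
= (2.72/√44.01) / (2.72/√44.01 + 4.74/√32.00) = 0.4100/(0.4100 + 0.8379) = 0.3286.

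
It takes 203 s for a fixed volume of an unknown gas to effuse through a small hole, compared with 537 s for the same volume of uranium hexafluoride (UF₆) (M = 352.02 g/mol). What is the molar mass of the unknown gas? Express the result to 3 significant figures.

From Graham's law, t_X/t_UF₆ = √(M_X/M_UF₆).
203/537 = 0.3780 = √(M_X/352.02)
M_X = 352.02 × 0.3780² = 352.02 × 0.1429 = 50.3 g/mol

50.3 g/mol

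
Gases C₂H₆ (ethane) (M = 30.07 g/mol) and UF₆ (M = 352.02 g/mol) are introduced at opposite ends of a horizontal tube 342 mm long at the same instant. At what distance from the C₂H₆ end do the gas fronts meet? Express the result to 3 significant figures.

265 mm

Graham's law gives d_C₂H₆/d_UF₆ = rate_C₂H₆/rate_UF₆ = √(M_UF₆/M_C₂H₆) = √(352.02/30.07) = 3.422.
With d_C₂H₆ + d_UF₆ = 342 mm, d_UF₆ = 342/(1 + 3.422) = 77.35 mm.
d_C₂H₆ = 342 − 77.35 = 265 mm.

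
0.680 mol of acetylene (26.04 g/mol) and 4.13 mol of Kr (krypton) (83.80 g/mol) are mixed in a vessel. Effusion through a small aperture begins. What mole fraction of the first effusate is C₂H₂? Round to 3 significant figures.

0.228

Rate_i ∝ x_i/√M_i (Graham's law weighted by mole fraction), so the effusate composition follows n_i/√M_i.
Mole fraction of C₂H₂ in the effusate = (n_C₂H₂/√M_C₂H₂) / (n_C₂H₂/√M_C₂H₂ + n_Kr/√M_Kr)
= (0.680/√26.04) / (0.680/√26.04 + 4.13/√83.80) = 0.1333/(0.1333 + 0.4512) = 0.228.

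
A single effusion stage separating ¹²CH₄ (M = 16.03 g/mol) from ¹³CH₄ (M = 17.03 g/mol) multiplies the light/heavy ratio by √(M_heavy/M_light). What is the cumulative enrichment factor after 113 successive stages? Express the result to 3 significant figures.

30.5

Overall factor = α^113 with α = √(17.03/16.03), i.e. (17.03/16.03)^(113/2).
= 1.06238^(113/2) = 30.5.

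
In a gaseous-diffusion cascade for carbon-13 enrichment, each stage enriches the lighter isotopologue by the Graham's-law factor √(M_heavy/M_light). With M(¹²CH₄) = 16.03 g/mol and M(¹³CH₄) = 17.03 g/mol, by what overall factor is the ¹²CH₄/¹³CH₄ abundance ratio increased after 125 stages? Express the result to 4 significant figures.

43.91

After 125 stages the ratio has grown by (√(17.03/16.03))^125 = (17.03/16.03)^(125/2).
= 1.06238^(125/2) = 43.91.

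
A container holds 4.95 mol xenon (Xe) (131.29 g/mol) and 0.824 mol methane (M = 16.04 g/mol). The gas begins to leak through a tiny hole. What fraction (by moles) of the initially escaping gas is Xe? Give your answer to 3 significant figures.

0.677

Effusion rate of each component ∝ n_i/√M_i (partial pressure × 1/√M).
Mole fraction of Xe in the effusate = (n_Xe/√M_Xe) / (n_Xe/√M_Xe + n_CH₄/√M_CH₄)
= (4.95/√131.29) / (4.95/√131.29 + 0.824/√16.04) = 0.4320/(0.4320 + 0.2057) = 0.677.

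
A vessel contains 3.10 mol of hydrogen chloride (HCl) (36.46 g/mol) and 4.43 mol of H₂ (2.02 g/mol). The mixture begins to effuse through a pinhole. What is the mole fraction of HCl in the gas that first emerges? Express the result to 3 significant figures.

0.141

Effusion rate of each component ∝ n_i/√M_i (partial pressure × 1/√M).
x_HCl(eff) = (n_HCl/√M_HCl) / (n_HCl/√M_HCl + n_H₂/√M_H₂)
= (3.10/√36.46) / (3.10/√36.46 + 4.43/√2.02) = 0.5134/(0.5134 + 3.117) = 0.141.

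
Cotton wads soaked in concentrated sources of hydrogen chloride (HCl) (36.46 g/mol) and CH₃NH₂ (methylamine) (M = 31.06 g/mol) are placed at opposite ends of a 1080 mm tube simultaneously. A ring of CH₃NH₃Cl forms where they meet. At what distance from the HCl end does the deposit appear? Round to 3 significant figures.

518 mm

The fronts meet when d_HCl + d_CH₃NH₂ = L with d_HCl/d_CH₃NH₂ = √(M_CH₃NH₂/M_HCl) (Graham's law). Here √(M_CH₃NH₂/M_HCl) = √(31.06/36.46) = 0.9230.
With d_HCl + d_CH₃NH₂ = 1080 mm, d_CH₃NH₂ = 1080/(1 + 0.9230) = 561.6 mm.
d_HCl = 1080 − 561.6 = 518 mm.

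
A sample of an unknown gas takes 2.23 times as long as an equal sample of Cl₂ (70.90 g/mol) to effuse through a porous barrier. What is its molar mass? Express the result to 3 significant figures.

353 g/mol

Graham's law gives t_X/t_Cl₂ = √(M_X/M_Cl₂).
2.23 = √(M_X/70.90)
M_X = 70.90 × 2.23² = 70.90 × 4.973 = 353 g/mol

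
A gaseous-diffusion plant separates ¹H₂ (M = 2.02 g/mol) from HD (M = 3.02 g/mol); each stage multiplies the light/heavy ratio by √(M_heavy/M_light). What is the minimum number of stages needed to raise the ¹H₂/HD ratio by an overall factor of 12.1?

13

Single-stage factor α = √(3.02/2.02), so ln α = ½ ln(1.49505) = 0.2011.
Need α^N ≥ 12.1 ⇒ N ≥ ln(12.1) / ln α = 2.493 / 0.2011 = 12.40.
So at least 13 stages are needed.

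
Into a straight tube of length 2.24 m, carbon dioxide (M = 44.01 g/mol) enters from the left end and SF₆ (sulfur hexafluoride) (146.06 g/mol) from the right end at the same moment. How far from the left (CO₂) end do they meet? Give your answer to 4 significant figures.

The fronts meet when d_CO₂ + d_SF₆ = L with d_CO₂/d_SF₆ = √(M_SF₆/M_CO₂) (Graham's law). Here √(M_SF₆/M_CO₂) = √(146.06/44.01) = 1.822.
With d_CO₂ + d_SF₆ = 2.24 m, d_SF₆ = 2.24/(1 + 1.822) = 0.7938 m.
d_CO₂ = 2.24 − 0.7938 = 1.446 m.

1.446 m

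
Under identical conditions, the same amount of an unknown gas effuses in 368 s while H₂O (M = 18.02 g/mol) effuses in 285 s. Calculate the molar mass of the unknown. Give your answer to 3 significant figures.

By Graham's law, t_X/t_H₂O = √(M_X/M_H₂O).
368/285 = 1.291 = √(M_X/18.02)
M_X = 18.02 × 1.291² = 18.02 × 1.667 = 30.0 g/mol

30.0 g/mol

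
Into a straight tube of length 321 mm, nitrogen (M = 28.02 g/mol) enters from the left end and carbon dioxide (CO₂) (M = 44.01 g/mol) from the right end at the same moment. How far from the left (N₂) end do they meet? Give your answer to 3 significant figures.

In equal time, each gas travels a distance ∝ its rate ∝ 1/√M, so d_N₂/d_CO₂ = √(M_CO₂/M_N₂) = √(44.01/28.02) = 1.253.
With d_N₂ + d_CO₂ = 321 mm, d_CO₂ = 321/(1 + 1.253) = 142.5 mm.
d_N₂ = 321 − 142.5 = 179 mm.

179 mm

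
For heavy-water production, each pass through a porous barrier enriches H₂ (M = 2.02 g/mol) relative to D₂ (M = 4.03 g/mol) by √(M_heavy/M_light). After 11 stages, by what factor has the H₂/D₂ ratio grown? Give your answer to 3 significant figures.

44.6

The single-stage factor is √(M_heavy/M_light), so 11 stages give [√(4.03/2.02)]^11 = (4.03/2.02)^(11/2).
= 1.99505^(11/2) = 44.6.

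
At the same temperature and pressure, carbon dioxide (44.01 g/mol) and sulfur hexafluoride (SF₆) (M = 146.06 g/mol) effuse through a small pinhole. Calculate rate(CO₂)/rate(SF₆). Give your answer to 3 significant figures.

Graham's law gives rate_CO₂/rate_SF₆ = √(M_SF₆/M_CO₂) = √(146.06/44.01) = √3.319 = 1.82.

1.82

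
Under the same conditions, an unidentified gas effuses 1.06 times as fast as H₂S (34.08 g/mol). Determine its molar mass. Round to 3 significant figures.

30.3 g/mol

From Graham's law, rate_X/rate_H₂S = √(M_H₂S/M_X).
1.06 = √(34.08/M_X)
M_X = 34.08 / 1.06² = 34.08 / 1.124 = 30.3 g/mol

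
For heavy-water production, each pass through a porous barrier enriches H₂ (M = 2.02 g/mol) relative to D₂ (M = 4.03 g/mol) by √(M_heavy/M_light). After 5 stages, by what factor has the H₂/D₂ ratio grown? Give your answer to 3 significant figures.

5.62

The single-stage factor is √(M_heavy/M_light), so 5 stages give [√(4.03/2.02)]^5 = (4.03/2.02)^(5/2).
= 1.99505^(5/2) = 5.62.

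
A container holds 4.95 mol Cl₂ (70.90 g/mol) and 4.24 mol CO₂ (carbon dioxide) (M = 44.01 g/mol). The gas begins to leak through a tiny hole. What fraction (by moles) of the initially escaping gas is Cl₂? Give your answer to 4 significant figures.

0.4791

Each component's effusion rate ∝ (its partial pressure)·(1/√M) ∝ n_i/√M_i.
Mole fraction of Cl₂ in the effusate = (n_Cl₂/√M_Cl₂) / (n_Cl₂/√M_Cl₂ + n_CO₂/√M_CO₂)
= (4.95/√70.90) / (4.95/√70.90 + 4.24/√44.01) = 0.5879/(0.5879 + 0.6391) = 0.4791.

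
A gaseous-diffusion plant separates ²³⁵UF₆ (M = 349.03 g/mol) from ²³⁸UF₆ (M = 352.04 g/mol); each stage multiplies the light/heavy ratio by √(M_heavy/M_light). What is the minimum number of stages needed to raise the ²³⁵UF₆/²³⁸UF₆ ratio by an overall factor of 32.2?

809

With α = √(352.04/349.03) per stage, ln α = ½ ln(1.00862) = 0.004293.
Need α^N ≥ 32.2 ⇒ N ≥ ln(32.2) / ln α = 3.472 / 0.004293 = 808.66.
Rounding up, N = 809 stages.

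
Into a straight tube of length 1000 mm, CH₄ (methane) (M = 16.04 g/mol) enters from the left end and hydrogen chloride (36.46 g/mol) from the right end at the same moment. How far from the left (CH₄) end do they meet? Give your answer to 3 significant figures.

601 mm

The fronts meet when d_CH₄ + d_HCl = L with d_CH₄/d_HCl = √(M_HCl/M_CH₄) (Graham's law). Here √(M_HCl/M_CH₄) = √(36.46/16.04) = 1.508.
With d_CH₄ + d_HCl = 1000 mm, d_HCl = 1000/(1 + 1.508) = 398.8 mm.
d_CH₄ = 1000 − 398.8 = 601 mm.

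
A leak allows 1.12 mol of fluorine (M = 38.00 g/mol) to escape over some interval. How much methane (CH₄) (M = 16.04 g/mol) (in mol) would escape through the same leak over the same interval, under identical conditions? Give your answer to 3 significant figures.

1.72 mol

Since effusion rate ∝ 1/√M, rate_CH₄/rate_F₂ = √(M_F₂/M_CH₄) = √(38.00/16.04) = √2.369 = 1.539.
So the amount for CH₄ is 1.12 × 1.539 = 1.72 mol.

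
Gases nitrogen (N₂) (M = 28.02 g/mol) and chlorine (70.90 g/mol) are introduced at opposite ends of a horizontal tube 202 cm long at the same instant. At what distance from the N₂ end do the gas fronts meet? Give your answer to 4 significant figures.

Graham's law gives d_N₂/d_Cl₂ = rate_N₂/rate_Cl₂ = √(M_Cl₂/M_N₂) = √(70.90/28.02) = 1.591.
With d_N₂ + d_Cl₂ = 202 cm, d_Cl₂ = 202/(1 + 1.591) = 77.97 cm.
d_N₂ = 202 − 77.97 = 124.0 cm.

124.0 cm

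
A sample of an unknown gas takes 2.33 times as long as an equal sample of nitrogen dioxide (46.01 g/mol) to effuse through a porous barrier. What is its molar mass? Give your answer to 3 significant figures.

250 g/mol

By Graham's law, t_X/t_NO₂ = √(M_X/M_NO₂).
2.33 = √(M_X/46.01)
M_X = 46.01 × 2.33² = 46.01 × 5.429 = 250 g/mol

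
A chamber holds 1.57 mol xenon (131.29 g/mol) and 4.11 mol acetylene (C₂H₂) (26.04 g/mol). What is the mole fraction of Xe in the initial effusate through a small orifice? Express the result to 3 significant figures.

Rate_i ∝ x_i/√M_i (Graham's law weighted by mole fraction), so the effusate composition follows n_i/√M_i.
So x_Xe in the escaping gas = (n_Xe/√M_Xe) / Σ(n_i/√M_i)
= (1.57/√131.29) / (1.57/√131.29 + 4.11/√26.04) = 0.1370/(0.1370 + 0.8054) = 0.145.

0.145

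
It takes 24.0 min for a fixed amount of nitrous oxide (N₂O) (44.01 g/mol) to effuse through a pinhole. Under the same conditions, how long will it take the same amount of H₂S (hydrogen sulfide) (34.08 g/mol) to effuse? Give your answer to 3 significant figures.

By Graham's law, t_H₂S/t_N₂O = √(M_H₂S/M_N₂O) = √(34.08/44.01) = √0.7744 = 0.8800.
So the time for H₂S is 24.0 × 0.8800 = 21.1 min.

21.1 min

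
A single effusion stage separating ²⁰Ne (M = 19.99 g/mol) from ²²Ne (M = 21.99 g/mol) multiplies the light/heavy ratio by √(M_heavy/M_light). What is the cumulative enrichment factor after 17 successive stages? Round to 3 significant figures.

2.25

Each stage multiplies the ratio by α = √(21.99/19.99), so after 17 stages the overall factor is α^17 = (21.99/19.99)^(17/2).
= 1.10005^(17/2) = 2.25.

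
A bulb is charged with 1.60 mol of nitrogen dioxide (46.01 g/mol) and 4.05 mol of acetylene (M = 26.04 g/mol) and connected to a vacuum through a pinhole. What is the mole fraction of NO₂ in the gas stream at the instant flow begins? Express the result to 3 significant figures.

Effusion rate of each component ∝ n_i/√M_i (partial pressure × 1/√M).
Mole fraction of NO₂ in the effusate = (n_NO₂/√M_NO₂) / (n_NO₂/√M_NO₂ + n_C₂H₂/√M_C₂H₂)
= (1.60/√46.01) / (1.60/√46.01 + 4.05/√26.04) = 0.2359/(0.2359 + 0.7937) = 0.229.

0.229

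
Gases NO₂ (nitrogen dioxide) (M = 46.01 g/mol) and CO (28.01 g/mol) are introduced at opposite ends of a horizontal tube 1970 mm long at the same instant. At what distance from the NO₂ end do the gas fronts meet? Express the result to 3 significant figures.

Graham's law gives d_NO₂/d_CO = rate_NO₂/rate_CO = √(M_CO/M_NO₂) = √(28.01/46.01) = 0.7802.
With d_NO₂ + d_CO = 1970 mm, d_CO = 1970/(1 + 0.7802) = 1107 mm.
d_NO₂ = 1970 − 1107 = 863 mm.

863 mm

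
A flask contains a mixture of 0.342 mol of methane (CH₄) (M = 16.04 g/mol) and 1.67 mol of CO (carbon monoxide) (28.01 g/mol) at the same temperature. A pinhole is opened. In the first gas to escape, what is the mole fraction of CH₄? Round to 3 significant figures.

Effusion rate of each component ∝ n_i/√M_i (partial pressure × 1/√M).
x_CH₄(eff) = (n_CH₄/√M_CH₄) / (n_CH₄/√M_CH₄ + n_CO/√M_CO)
= (0.342/√16.04) / (0.342/√16.04 + 1.67/√28.01) = 0.08539/(0.08539 + 0.3155) = 0.213.

0.213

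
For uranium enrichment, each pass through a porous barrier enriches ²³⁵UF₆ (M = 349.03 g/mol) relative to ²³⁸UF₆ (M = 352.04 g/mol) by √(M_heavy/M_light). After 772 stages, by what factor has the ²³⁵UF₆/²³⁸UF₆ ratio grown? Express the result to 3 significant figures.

27.5

The single-stage factor is √(M_heavy/M_light), so 772 stages give [√(352.04/349.03)]^772 = (352.04/349.03)^(772/2).
= 1.00862^386 = 27.5.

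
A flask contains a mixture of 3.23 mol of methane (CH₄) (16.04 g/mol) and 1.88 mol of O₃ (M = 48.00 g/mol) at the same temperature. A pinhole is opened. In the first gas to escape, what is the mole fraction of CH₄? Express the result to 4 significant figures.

0.7482

Rate_i ∝ x_i/√M_i (Graham's law weighted by mole fraction), so the effusate composition follows n_i/√M_i.
So x_CH₄ in the escaping gas = (n_CH₄/√M_CH₄) / Σ(n_i/√M_i)
= (3.23/√16.04) / (3.23/√16.04 + 1.88/√48.00) = 0.8065/(0.8065 + 0.2714) = 0.7482.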